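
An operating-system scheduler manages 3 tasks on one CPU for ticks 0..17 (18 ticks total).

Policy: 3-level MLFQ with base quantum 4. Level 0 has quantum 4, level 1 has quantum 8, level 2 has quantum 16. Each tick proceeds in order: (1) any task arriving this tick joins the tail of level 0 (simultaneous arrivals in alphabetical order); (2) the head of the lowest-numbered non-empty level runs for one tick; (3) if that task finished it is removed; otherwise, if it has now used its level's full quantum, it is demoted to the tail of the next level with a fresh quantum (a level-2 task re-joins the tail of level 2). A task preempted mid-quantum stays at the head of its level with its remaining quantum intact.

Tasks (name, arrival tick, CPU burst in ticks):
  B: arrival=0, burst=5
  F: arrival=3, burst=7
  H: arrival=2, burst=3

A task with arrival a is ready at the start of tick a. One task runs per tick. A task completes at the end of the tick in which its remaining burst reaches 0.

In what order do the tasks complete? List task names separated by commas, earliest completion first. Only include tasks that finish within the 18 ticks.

completion order = H, B, F

t=0: L0/L1/L2 = B/-/- → run B
t=1: L0/L1/L2 = B/-/- → run B
t=2: L0/L1/L2 = BH/-/- → run B
t=3: L0/L1/L2 = BHF/-/- → run B
t=4: L0/L1/L2 = HF/B/- → run H
t=5: L0/L1/L2 = HF/B/- → run H
t=6: L0/L1/L2 = HF/B/- → run H
t=7: L0/L1/L2 = F/B/- → run F
t=8: L0/L1/L2 = F/B/- → run F
t=9: L0/L1/L2 = F/B/- → run F
t=10: L0/L1/L2 = F/B/- → run F
t=11: L0/L1/L2 = -/BF/- → run B
t=12: L0/L1/L2 = -/F/- → run F
t=13: L0/L1/L2 = -/F/- → run F
t=14: L0/L1/L2 = -/F/- → run F
t=15: (idle)
t=16: (idle)
t=17: (idle)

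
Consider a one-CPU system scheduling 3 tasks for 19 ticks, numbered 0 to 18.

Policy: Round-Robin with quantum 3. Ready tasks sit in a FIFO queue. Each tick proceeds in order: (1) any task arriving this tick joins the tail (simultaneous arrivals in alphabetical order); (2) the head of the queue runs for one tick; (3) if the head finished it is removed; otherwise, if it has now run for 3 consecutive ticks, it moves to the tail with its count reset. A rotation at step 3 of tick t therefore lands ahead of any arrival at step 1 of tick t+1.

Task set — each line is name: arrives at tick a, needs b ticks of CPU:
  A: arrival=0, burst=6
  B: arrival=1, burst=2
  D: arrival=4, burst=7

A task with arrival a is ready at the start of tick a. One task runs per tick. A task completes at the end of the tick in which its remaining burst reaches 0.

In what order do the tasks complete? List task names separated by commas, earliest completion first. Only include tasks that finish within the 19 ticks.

t=0: queue=[A] q_used=0 → run A
t=1: queue=[A,B] q_used=1 → run A
t=2: queue=[A,B] q_used=2 → run A
t=3: queue=[B,A] q_used=0 → run B
t=4: queue=[B,A,D] q_used=1 → run B
t=5: queue=[A,D] q_used=0 → run A
t=6: queue=[A,D] q_used=1 → run A
t=7: queue=[A,D] q_used=2 → run A
t=8: queue=[D] q_used=0 → run D
t=9: queue=[D] q_used=1 → run D
t=10: queue=[D] q_used=2 → run D
t=11: queue=[D] q_used=0 → run D
t=12: queue=[D] q_used=1 → run D
t=13: queue=[D] q_used=2 → run D
t=14: queue=[D] q_used=0 → run D
t=15: (idle)
t=16: (idle)
t=17: (idle)
t=18: (idle)

completion order = B, A, D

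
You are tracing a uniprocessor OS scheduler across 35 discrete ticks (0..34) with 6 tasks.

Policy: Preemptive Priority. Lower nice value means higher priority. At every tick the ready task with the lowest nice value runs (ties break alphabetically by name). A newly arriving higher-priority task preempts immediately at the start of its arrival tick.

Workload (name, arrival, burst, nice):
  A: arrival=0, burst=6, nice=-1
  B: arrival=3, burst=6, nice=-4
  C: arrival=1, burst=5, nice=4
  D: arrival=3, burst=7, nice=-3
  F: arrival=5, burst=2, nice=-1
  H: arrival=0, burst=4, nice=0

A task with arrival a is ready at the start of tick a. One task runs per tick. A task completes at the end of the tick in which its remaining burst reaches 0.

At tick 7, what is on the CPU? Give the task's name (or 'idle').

t=0: ready={A,H} → run A
t=1: ready={A,C,H} → run A
t=2: ready={A,C,H} → run A
t=3: ready={A,B,C,D,H} → run B
t=4: ready={A,B,C,D,H} → run B
t=5: ready={A,B,C,D,F,H} → run B
t=6: ready={A,B,C,D,F,H} → run B
t=7: ready={A,B,C,D,F,H} → run B
t=8: ready={A,B,C,D,F,H} → run B
t=9: ready={A,C,D,F,H} → run D
t=10: ready={A,C,D,F,H} → run D
t=11: ready={A,C,D,F,H} → run D
t=12: ready={A,C,D,F,H} → run D
t=13: ready={A,C,D,F,H} → run D
t=14: ready={A,C,D,F,H} → run D
t=15: ready={A,C,D,F,H} → run D
t=16: ready={A,C,F,H} → run A
t=17: ready={A,C,F,H} → run A
t=18: ready={A,C,F,H} → run A
t=19: ready={C,F,H} → run F
t=20: ready={C,F,H} → run F
t=21: ready={C,H} → run H
t=22: ready={C,H} → run H
t=23: ready={C,H} → run H
t=24: ready={C,H} → run H
t=25: ready={C} → run C
t=26: ready={C} → run C
t=27: ready={C} → run C
t=28: ready={C} → run C
t=29: ready={C} → run C
t=30: (idle)
t=31: (idle)
t=32: (idle)
t=33: (idle)
t=34: (idle)

running at tick 7 = B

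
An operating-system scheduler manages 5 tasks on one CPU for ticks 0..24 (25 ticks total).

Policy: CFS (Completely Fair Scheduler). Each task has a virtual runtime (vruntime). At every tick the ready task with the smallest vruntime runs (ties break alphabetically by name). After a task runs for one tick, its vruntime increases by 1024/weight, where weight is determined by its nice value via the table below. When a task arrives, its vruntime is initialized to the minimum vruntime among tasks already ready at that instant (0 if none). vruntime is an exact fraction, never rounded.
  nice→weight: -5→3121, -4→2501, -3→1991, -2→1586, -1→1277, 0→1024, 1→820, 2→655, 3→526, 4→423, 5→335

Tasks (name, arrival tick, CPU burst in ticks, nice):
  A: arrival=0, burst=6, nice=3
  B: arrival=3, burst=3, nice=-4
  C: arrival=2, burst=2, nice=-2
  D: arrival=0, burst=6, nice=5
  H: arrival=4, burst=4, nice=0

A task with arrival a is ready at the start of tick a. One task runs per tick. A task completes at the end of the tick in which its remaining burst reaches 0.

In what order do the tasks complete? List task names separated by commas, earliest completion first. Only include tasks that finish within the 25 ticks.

completion order = C, B, H, A, D

t=0: vr[A=0 D=0] → run A
t=1: vr[A=512/263 D=0] → run D
t=2: vr[A=512/263 C=512/263 D=1024/335] → run A
t=3: vr[A=1024/263 B=512/263 C=512/263 D=1024/335] → run B
t=4: vr[A=1024/263 B=1549824/657763 C=512/263 D=1024/335 H=512/263] → run C
t=5: vr[A=1024/263 B=1549824/657763 C=540672/208559 D=1024/335 H=512/263] → run H
t=6: vr[A=1024/263 B=1549824/657763 C=540672/208559 D=1024/335 H=775/263] → run B
t=7: vr[A=1024/263 B=1819136/657763 C=540672/208559 D=1024/335 H=775/263] → run C
t=8: vr[A=1024/263 B=1819136/657763 D=1024/335 H=775/263] → run B
t=9: vr[A=1024/263 D=1024/335 H=775/263] → run H
t=10: vr[A=1024/263 D=1024/335 H=1038/263] → run D
t=11: vr[A=1024/263 D=2048/335 H=1038/263] → run A
t=12: vr[A=1536/263 D=2048/335 H=1038/263] → run H
t=13: vr[A=1536/263 D=2048/335 H=1301/263] → run H
t=14: vr[A=1536/263 D=2048/335] → run A
t=15: vr[A=2048/263 D=2048/335] → run D
t=16: vr[A=2048/263 D=3072/335] → run A
t=17: vr[A=2560/263 D=3072/335] → run D
t=18: vr[A=2560/263 D=4096/335] → run A
t=19: vr[D=4096/335] → run D
t=20: vr[D=1024/67] → run D
t=21: (idle)
t=22: (idle)
t=23: (idle)
t=24: (idle)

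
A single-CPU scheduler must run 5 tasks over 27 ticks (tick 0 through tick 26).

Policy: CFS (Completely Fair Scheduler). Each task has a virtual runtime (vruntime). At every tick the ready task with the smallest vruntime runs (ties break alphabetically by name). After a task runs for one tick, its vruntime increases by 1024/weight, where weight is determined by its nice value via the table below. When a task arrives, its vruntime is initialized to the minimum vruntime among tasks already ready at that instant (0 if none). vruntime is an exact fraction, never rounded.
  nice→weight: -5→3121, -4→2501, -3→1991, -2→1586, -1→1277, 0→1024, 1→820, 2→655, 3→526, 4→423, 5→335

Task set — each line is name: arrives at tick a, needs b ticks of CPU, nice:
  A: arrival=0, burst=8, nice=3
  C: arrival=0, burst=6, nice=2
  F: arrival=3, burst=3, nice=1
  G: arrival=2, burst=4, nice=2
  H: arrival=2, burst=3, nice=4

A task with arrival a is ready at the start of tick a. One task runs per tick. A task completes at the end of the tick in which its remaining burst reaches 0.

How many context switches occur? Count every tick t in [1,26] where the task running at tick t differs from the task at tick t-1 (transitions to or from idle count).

context switches = 21

t=0: vr[A=0 C=0] → run A
t=1: vr[A=512/263 C=0] → run C
t=2: vr[A=512/263 C=1024/655 G=1024/655 H=1024/655] → run C
t=3: vr[A=512/263 C=2048/655 F=1024/655 G=1024/655 H=1024/655] → run F
t=4: vr[A=512/263 C=2048/655 F=15104/5371 G=1024/655 H=1024/655] → run G
t=5: vr[A=512/263 C=2048/655 F=15104/5371 G=2048/655 H=1024/655] → run H
t=6: vr[A=512/263 C=2048/655 F=15104/5371 G=2048/655 H=1103872/277065] → run A
t=7: vr[A=1024/263 C=2048/655 F=15104/5371 G=2048/655 H=1103872/277065] → run F
t=8: vr[A=1024/263 C=2048/655 F=109056/26855 G=2048/655 H=1103872/277065] → run C
t=9: vr[A=1024/263 C=3072/655 F=109056/26855 G=2048/655 H=1103872/277065] → run G
t=10: vr[A=1024/263 C=3072/655 F=109056/26855 G=3072/655 H=1103872/277065] → run A
t=11: vr[A=1536/263 C=3072/655 F=109056/26855 G=3072/655 H=1103872/277065] → run H
t=12: vr[A=1536/263 C=3072/655 F=109056/26855 G=3072/655 H=1774592/277065] → run F
t=13: vr[A=1536/263 C=3072/655 G=3072/655 H=1774592/277065] → run C
t=14: vr[A=1536/263 C=4096/655 G=3072/655 H=1774592/277065] → run G
t=15: vr[A=1536/263 C=4096/655 G=4096/655 H=1774592/277065] → run A
t=16: vr[A=2048/263 C=4096/655 G=4096/655 H=1774592/277065] → run C
t=17: vr[A=2048/263 C=1024/131 G=4096/655 H=1774592/277065] → run G
t=18: vr[A=2048/263 C=1024/131 H=1774592/277065] → run H
t=19: vr[A=2048/263 C=1024/131] → run A
t=20: vr[A=2560/263 C=1024/131] → run C
t=21: vr[A=2560/263] → run A
t=22: vr[A=3072/263] → run A
t=23: vr[A=3584/263] → run A
t=24: (idle)
t=25: (idle)
t=26: (idle)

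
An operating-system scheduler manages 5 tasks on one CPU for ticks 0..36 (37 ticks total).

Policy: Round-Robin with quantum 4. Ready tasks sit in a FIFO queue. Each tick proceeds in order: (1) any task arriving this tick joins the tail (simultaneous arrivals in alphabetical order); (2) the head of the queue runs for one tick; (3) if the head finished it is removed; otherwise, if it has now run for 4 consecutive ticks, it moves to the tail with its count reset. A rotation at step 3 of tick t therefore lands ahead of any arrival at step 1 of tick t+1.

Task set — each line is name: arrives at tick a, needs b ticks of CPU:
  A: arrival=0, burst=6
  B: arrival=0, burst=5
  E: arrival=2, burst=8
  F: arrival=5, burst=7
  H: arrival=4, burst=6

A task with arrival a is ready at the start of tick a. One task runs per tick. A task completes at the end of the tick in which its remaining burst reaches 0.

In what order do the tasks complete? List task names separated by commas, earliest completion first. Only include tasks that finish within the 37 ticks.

t=0: queue=[A,B] q_used=0 → run A
t=1: queue=[A,B] q_used=1 → run A
t=2: queue=[A,B,E] q_used=2 → run A
t=3: queue=[A,B,E] q_used=3 → run A
t=4: queue=[B,E,A,H] q_used=0 → run B
t=5: queue=[B,E,A,H,F] q_used=1 → run B
t=6: queue=[B,E,A,H,F] q_used=2 → run B
t=7: queue=[B,E,A,H,F] q_used=3 → run B
t=8: queue=[E,A,H,F,B] q_used=0 → run E
t=9: queue=[E,A,H,F,B] q_used=1 → run E
t=10: queue=[E,A,H,F,B] q_used=2 → run E
t=11: queue=[E,A,H,F,B] q_used=3 → run E
t=12: queue=[A,H,F,B,E] q_used=0 → run A
t=13: queue=[A,H,F,B,E] q_used=1 → run A
t=14: queue=[H,F,B,E] q_used=0 → run H
t=15: queue=[H,F,B,E] q_used=1 → run H
t=16: queue=[H,F,B,E] q_used=2 → run H
t=17: queue=[H,F,B,E] q_used=3 → run H
t=18: queue=[F,B,E,H] q_used=0 → run F
t=19: queue=[F,B,E,H] q_used=1 → run F
t=20: queue=[F,B,E,H] q_used=2 → run F
t=21: queue=[F,B,E,H] q_used=3 → run F
t=22: queue=[B,E,H,F] q_used=0 → run B
t=23: queue=[E,H,F] q_used=0 → run E
t=24: queue=[E,H,F] q_used=1 → run E
t=25: queue=[E,H,F] q_used=2 → run E
t=26: queue=[E,H,F] q_used=3 → run E
t=27: queue=[H,F] q_used=0 → run H
t=28: queue=[H,F] q_used=1 → run H
t=29: queue=[F] q_used=0 → run F
t=30: queue=[F] q_used=1 → run F
t=31: queue=[F] q_used=2 → run F
t=32: (idle)
t=33: (idle)
t=34: (idle)
t=35: (idle)
t=36: (idle)

completion order = A, B, E, H, F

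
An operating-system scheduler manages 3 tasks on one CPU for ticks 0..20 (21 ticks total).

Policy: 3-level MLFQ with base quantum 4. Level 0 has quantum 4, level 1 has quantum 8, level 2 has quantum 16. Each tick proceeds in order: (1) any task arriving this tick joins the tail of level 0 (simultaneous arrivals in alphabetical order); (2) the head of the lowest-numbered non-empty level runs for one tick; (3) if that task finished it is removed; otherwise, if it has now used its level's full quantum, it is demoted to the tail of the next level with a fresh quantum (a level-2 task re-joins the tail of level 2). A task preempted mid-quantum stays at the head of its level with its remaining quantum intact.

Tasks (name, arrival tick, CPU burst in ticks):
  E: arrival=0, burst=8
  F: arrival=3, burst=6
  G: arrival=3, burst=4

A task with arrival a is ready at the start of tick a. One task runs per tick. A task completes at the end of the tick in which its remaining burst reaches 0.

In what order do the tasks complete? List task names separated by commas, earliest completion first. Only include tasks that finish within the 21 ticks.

completion order = G, E, F

t=0: L0/L1/L2 = E/-/- → run E
t=1: L0/L1/L2 = E/-/- → run E
t=2: L0/L1/L2 = E/-/- → run E
t=3: L0/L1/L2 = EFG/-/- → run E
t=4: L0/L1/L2 = FG/E/- → run F
t=5: L0/L1/L2 = FG/E/- → run F
t=6: L0/L1/L2 = FG/E/- → run F
t=7: L0/L1/L2 = FG/E/- → run F
t=8: L0/L1/L2 = G/EF/- → run G
t=9: L0/L1/L2 = G/EF/- → run G
t=10: L0/L1/L2 = G/EF/- → run G
t=11: L0/L1/L2 = G/EF/- → run G
t=12: L0/L1/L2 = -/EF/- → run E
t=13: L0/L1/L2 = -/EF/- → run E
t=14: L0/L1/L2 = -/EF/- → run E
t=15: L0/L1/L2 = -/EF/- → run E
t=16: L0/L1/L2 = -/F/- → run F
t=17: L0/L1/L2 = -/F/- → run F
t=18: (idle)
t=19: (idle)
t=20: (idle)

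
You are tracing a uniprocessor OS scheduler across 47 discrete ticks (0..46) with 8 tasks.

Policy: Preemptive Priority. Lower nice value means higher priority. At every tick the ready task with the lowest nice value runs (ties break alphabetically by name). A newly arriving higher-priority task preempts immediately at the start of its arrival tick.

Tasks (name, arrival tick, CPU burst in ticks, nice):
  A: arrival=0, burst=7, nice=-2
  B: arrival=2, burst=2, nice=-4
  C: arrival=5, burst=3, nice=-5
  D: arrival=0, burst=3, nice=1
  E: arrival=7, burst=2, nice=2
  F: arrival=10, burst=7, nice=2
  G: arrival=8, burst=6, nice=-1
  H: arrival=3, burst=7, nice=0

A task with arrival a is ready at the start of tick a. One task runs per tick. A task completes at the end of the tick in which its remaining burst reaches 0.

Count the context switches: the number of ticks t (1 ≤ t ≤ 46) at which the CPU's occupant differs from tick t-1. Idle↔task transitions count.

context switches = 10

t=0: ready={A,D} → run A
t=1: ready={A,D} → run A
t=2: ready={A,B,D} → run B
t=3: ready={A,B,D,H} → run B
t=4: ready={A,D,H} → run A
t=5: ready={A,C,D,H} → run C
t=6: ready={A,C,D,H} → run C
t=7: ready={A,C,D,E,H} → run C
t=8: ready={A,D,E,G,H} → run A
t=9: ready={A,D,E,G,H} → run A
t=10: ready={A,D,E,F,G,H} → run A
t=11: ready={A,D,E,F,G,H} → run A
t=12: ready={D,E,F,G,H} → run G
t=13: ready={D,E,F,G,H} → run G
t=14: ready={D,E,F,G,H} → run G
t=15: ready={D,E,F,G,H} → run G
t=16: ready={D,E,F,G,H} → run G
t=17: ready={D,E,F,G,H} → run G
t=18: ready={D,E,F,H} → run H
t=19: ready={D,E,F,H} → run H
t=20: ready={D,E,F,H} → run H
t=21: ready={D,E,F,H} → run H
t=22: ready={D,E,F,H} → run H
t=23: ready={D,E,F,H} → run H
t=24: ready={D,E,F,H} → run H
t=25: ready={D,E,F} → run D
t=26: ready={D,E,F} → run D
t=27: ready={D,E,F} → run D
t=28: ready={E,F} → run E
t=29: ready={E,F} → run E
t=30: ready={F} → run F
t=31: ready={F} → run F
t=32: ready={F} → run F
t=33: ready={F} → run F
t=34: ready={F} → run F
t=35: ready={F} → run F
t=36: ready={F} → run F
t=37: (idle)
t=38: (idle)
t=39: (idle)
t=40: (idle)
t=41: (idle)
t=42: (idle)
t=43: (idle)
t=44: (idle)
t=45: (idle)
t=46: (idle)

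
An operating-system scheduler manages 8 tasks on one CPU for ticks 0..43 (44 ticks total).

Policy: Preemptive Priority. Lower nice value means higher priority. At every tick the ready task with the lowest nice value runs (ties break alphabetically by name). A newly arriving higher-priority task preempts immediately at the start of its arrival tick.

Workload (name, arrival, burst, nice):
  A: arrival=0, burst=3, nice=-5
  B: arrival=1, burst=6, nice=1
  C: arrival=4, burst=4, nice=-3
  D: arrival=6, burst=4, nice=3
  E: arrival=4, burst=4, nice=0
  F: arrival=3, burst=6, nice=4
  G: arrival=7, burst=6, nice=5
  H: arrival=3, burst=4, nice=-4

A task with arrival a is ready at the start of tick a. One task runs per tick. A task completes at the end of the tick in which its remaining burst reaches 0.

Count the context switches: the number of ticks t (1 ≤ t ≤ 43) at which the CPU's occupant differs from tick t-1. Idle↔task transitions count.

context switches = 8

t=0: ready={A} → run A
t=1: ready={A,B} → run A
t=2: ready={A,B} → run A
t=3: ready={B,F,H} → run H
t=4: ready={B,C,E,F,H} → run H
t=5: ready={B,C,E,F,H} → run H
t=6: ready={B,C,D,E,F,H} → run H
t=7: ready={B,C,D,E,F,G} → run C
t=8: ready={B,C,D,E,F,G} → run C
t=9: ready={B,C,D,E,F,G} → run C
t=10: ready={B,C,D,E,F,G} → run C
t=11: ready={B,D,E,F,G} → run E
t=12: ready={B,D,E,F,G} → run E
t=13: ready={B,D,E,F,G} → run E
t=14: ready={B,D,E,F,G} → run E
t=15: ready={B,D,F,G} → run B
t=16: ready={B,D,F,G} → run B
t=17: ready={B,D,F,G} → run B
t=18: ready={B,D,F,G} → run B
t=19: ready={B,D,F,G} → run B
t=20: ready={B,D,F,G} → run B
t=21: ready={D,F,G} → run D
t=22: ready={D,F,G} → run D
t=23: ready={D,F,G} → run D
t=24: ready={D,F,G} → run D
t=25: ready={F,G} → run F
t=26: ready={F,G} → run F
t=27: ready={F,G} → run F
t=28: ready={F,G} → run F
t=29: ready={F,G} → run F
t=30: ready={F,G} → run F
t=31: ready={G} → run G
t=32: ready={G} → run G
t=33: ready={G} → run G
t=34: ready={G} → run G
t=35: ready={G} → run G
t=36: ready={G} → run G
t=37: (idle)
t=38: (idle)
t=39: (idle)
t=40: (idle)
t=41: (idle)
t=42: (idle)
t=43: (idle)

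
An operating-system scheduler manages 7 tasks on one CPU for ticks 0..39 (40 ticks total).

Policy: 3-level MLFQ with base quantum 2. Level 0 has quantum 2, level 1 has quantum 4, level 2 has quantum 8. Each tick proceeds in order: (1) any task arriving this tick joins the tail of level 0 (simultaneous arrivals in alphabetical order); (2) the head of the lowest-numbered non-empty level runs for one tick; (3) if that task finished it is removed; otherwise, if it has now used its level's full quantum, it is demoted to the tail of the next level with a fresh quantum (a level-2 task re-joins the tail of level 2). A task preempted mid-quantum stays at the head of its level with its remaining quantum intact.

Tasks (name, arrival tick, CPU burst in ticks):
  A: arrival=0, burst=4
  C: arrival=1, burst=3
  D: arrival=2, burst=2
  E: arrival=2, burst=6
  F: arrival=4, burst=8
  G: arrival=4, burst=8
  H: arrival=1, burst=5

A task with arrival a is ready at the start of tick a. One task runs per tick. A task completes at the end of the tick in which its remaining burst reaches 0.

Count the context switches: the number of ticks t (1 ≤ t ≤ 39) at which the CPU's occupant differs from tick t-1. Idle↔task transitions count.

t=0: L0/L1/L2 = A/-/- → run A
t=1: L0/L1/L2 = ACH/-/- → run A
t=2: L0/L1/L2 = CHDE/A/- → run C
t=3: L0/L1/L2 = CHDE/A/- → run C
t=4: L0/L1/L2 = HDEFG/AC/- → run H
t=5: L0/L1/L2 = HDEFG/AC/- → run H
t=6: L0/L1/L2 = DEFG/ACH/- → run D
t=7: L0/L1/L2 = DEFG/ACH/- → run D
t=8: L0/L1/L2 = EFG/ACH/- → run E
t=9: L0/L1/L2 = EFG/ACH/- → run E
t=10: L0/L1/L2 = FG/ACHE/- → run F
t=11: L0/L1/L2 = FG/ACHE/- → run F
t=12: L0/L1/L2 = G/ACHEF/- → run G
t=13: L0/L1/L2 = G/ACHEF/- → run G
t=14: L0/L1/L2 = -/ACHEFG/- → run A
t=15: L0/L1/L2 = -/ACHEFG/- → run A
t=16: L0/L1/L2 = -/CHEFG/- → run C
t=17: L0/L1/L2 = -/HEFG/- → run H
t=18: L0/L1/L2 = -/HEFG/- → run H
t=19: L0/L1/L2 = -/HEFG/- → run H
t=20: L0/L1/L2 = -/EFG/- → run E
t=21: L0/L1/L2 = -/EFG/- → run E
t=22: L0/L1/L2 = -/EFG/- → run E
t=23: L0/L1/L2 = -/EFG/- → run E
t=24: L0/L1/L2 = -/FG/- → run F
t=25: L0/L1/L2 = -/FG/- → run F
t=26: L0/L1/L2 = -/FG/- → run F
t=27: L0/L1/L2 = -/FG/- → run F
t=28: L0/L1/L2 = -/G/F → run G
t=29: L0/L1/L2 = -/G/F → run G
t=30: L0/L1/L2 = -/G/F → run G
t=31: L0/L1/L2 = -/G/F → run G
t=32: L0/L1/L2 = -/-/FG → run F
t=33: L0/L1/L2 = -/-/FG → run F
t=34: L0/L1/L2 = -/-/G → run G
t=35: L0/L1/L2 = -/-/G → run G
t=36: (idle)
t=37: (idle)
t=38: (idle)
t=39: (idle)

context switches = 15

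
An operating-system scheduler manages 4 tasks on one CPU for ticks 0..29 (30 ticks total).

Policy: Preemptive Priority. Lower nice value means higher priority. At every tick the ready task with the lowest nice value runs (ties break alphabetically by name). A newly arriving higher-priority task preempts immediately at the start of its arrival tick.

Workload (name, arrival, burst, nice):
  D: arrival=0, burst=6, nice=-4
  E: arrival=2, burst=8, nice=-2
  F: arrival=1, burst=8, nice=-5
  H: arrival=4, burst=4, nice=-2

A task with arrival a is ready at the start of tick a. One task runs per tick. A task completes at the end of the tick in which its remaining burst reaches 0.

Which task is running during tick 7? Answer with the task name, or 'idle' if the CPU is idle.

running at tick 7 = F

t=0: ready={D} → run D
t=1: ready={D,F} → run F
t=2: ready={D,E,F} → run F
t=3: ready={D,E,F} → run F
t=4: ready={D,E,F,H} → run F
t=5: ready={D,E,F,H} → run F
t=6: ready={D,E,F,H} → run F
t=7: ready={D,E,F,H} → run F
t=8: ready={D,E,F,H} → run F
t=9: ready={D,E,H} → run D
t=10: ready={D,E,H} → run D
t=11: ready={D,E,H} → run D
t=12: ready={D,E,H} → run D
t=13: ready={D,E,H} → run D
t=14: ready={E,H} → run E
t=15: ready={E,H} → run E
t=16: ready={E,H} → run E
t=17: ready={E,H} → run E
t=18: ready={E,H} → run E
t=19: ready={E,H} → run E
t=20: ready={E,H} → run E
t=21: ready={E,H} → run E
t=22: ready={H} → run H
t=23: ready={H} → run H
t=24: ready={H} → run H
t=25: ready={H} → run H
t=26: (idle)
t=27: (idle)
t=28: (idle)
t=29: (idle)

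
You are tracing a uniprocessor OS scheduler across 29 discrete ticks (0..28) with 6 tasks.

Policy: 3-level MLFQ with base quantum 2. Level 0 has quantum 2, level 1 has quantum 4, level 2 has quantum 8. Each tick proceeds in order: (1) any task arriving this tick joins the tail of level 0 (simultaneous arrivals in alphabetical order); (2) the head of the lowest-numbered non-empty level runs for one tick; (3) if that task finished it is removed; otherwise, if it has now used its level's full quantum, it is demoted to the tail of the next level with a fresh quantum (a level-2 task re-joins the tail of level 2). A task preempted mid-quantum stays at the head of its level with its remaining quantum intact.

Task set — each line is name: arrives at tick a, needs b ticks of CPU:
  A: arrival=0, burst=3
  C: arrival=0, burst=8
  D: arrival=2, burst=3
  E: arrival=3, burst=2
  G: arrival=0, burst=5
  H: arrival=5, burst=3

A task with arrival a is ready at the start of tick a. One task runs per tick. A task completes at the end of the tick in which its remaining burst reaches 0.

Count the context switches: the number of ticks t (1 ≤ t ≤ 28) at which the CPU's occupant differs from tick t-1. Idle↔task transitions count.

context switches = 12

t=0: L0/L1/L2 = ACG/-/- → run A
t=1: L0/L1/L2 = ACG/-/- → run A
t=2: L0/L1/L2 = CGD/A/- → run C
t=3: L0/L1/L2 = CGDE/A/- → run C
t=4: L0/L1/L2 = GDE/AC/- → run G
t=5: L0/L1/L2 = GDEH/AC/- → run G
t=6: L0/L1/L2 = DEH/ACG/- → run D
t=7: L0/L1/L2 = DEH/ACG/- → run D
t=8: L0/L1/L2 = EH/ACGD/- → run E
t=9: L0/L1/L2 = EH/ACGD/- → run E
t=10: L0/L1/L2 = H/ACGD/- → run H
t=11: L0/L1/L2 = H/ACGD/- → run H
t=12: L0/L1/L2 = -/ACGDH/- → run A
t=13: L0/L1/L2 = -/CGDH/- → run C
t=14: L0/L1/L2 = -/CGDH/- → run C
t=15: L0/L1/L2 = -/CGDH/- → run C
t=16: L0/L1/L2 = -/CGDH/- → run C
t=17: L0/L1/L2 = -/GDH/C → run G
t=18: L0/L1/L2 = -/GDH/C → run G
t=19: L0/L1/L2 = -/GDH/C → run G
t=20: L0/L1/L2 = -/DH/C → run D
t=21: L0/L1/L2 = -/H/C → run H
t=22: L0/L1/L2 = -/-/C → run C
t=23: L0/L1/L2 = -/-/C → run C
t=24: (idle)
t=25: (idle)
t=26: (idle)
t=27: (idle)
t=28: (idle)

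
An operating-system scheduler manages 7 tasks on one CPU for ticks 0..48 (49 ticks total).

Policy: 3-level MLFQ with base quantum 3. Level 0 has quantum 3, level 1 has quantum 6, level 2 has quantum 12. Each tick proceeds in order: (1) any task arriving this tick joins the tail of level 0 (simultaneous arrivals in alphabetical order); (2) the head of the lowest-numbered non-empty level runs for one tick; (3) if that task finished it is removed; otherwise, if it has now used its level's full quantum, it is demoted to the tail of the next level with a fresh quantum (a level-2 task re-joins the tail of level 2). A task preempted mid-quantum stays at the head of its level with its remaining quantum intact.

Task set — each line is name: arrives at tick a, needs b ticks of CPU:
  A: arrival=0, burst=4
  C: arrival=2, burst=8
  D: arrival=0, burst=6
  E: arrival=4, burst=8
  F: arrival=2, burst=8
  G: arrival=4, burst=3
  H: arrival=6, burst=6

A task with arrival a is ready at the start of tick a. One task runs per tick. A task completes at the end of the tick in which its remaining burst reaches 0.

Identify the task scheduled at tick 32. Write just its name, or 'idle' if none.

t=0: L0/L1/L2 = AD/-/- → run A
t=1: L0/L1/L2 = AD/-/- → run A
t=2: L0/L1/L2 = ADCF/-/- → run A
t=3: L0/L1/L2 = DCF/A/- → run D
t=4: L0/L1/L2 = DCFEG/A/- → run D
t=5: L0/L1/L2 = DCFEG/A/- → run D
t=6: L0/L1/L2 = CFEGH/AD/- → run C
t=7: L0/L1/L2 = CFEGH/AD/- → run C
t=8: L0/L1/L2 = CFEGH/AD/- → run C
t=9: L0/L1/L2 = FEGH/ADC/- → run F
t=10: L0/L1/L2 = FEGH/ADC/- → run F
t=11: L0/L1/L2 = FEGH/ADC/- → run F
t=12: L0/L1/L2 = EGH/ADCF/- → run E
t=13: L0/L1/L2 = EGH/ADCF/- → run E
t=14: L0/L1/L2 = EGH/ADCF/- → run E
t=15: L0/L1/L2 = GH/ADCFE/- → run G
t=16: L0/L1/L2 = GH/ADCFE/- → run G
t=17: L0/L1/L2 = GH/ADCFE/- → run G
t=18: L0/L1/L2 = H/ADCFE/- → run H
t=19: L0/L1/L2 = H/ADCFE/- → run H
t=20: L0/L1/L2 = H/ADCFE/- → run H
t=21: L0/L1/L2 = -/ADCFEH/- → run A
t=22: L0/L1/L2 = -/DCFEH/- → run D
t=23: L0/L1/L2 = -/DCFEH/- → run D
t=24: L0/L1/L2 = -/DCFEH/- → run D
t=25: L0/L1/L2 = -/CFEH/- → run C
t=26: L0/L1/L2 = -/CFEH/- → run C
t=27: L0/L1/L2 = -/CFEH/- → run C
t=28: L0/L1/L2 = -/CFEH/- → run C
t=29: L0/L1/L2 = -/CFEH/- → run C
t=30: L0/L1/L2 = -/FEH/- → run F
t=31: L0/L1/L2 = -/FEH/- → run F
t=32: L0/L1/L2 = -/FEH/- → run F
t=33: L0/L1/L2 = -/FEH/- → run F
t=34: L0/L1/L2 = -/FEH/- → run F
t=35: L0/L1/L2 = -/EH/- → run E
t=36: L0/L1/L2 = -/EH/- → run E
t=37: L0/L1/L2 = -/EH/- → run E
t=38: L0/L1/L2 = -/EH/- → run E
t=39: L0/L1/L2 = -/EH/- → run E
t=40: L0/L1/L2 = -/H/- → run H
t=41: L0/L1/L2 = -/H/- → run H
t=42: L0/L1/L2 = -/H/- → run H
t=43: (idle)
t=44: (idle)
t=45: (idle)
t=46: (idle)
t=47: (idle)
t=48: (idle)

running at tick 32 = F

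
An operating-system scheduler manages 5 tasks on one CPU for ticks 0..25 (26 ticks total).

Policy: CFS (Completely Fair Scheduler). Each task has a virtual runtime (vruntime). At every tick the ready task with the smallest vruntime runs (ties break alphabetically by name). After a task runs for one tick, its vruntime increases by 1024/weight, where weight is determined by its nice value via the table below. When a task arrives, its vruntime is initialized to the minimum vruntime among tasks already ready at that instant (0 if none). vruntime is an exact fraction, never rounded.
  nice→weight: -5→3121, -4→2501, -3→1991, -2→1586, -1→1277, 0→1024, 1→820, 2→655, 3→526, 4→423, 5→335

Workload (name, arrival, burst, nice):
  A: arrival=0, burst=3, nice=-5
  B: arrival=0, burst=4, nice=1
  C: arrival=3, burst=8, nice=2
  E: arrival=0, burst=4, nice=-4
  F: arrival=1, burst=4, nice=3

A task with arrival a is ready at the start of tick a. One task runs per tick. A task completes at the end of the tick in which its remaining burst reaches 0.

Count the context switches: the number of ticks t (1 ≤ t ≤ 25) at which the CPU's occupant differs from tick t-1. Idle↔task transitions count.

t=0: vr[A=0 B=0 E=0] → run A
t=1: vr[A=1024/3121 B=0 E=0 F=0] → run B
t=2: vr[A=1024/3121 B=256/205 E=0 F=0] → run E
t=3: vr[A=1024/3121 B=256/205 C=0 E=1024/2501 F=0] → run C
t=4: vr[A=1024/3121 B=256/205 C=1024/655 E=1024/2501 F=0] → run F
t=5: vr[A=1024/3121 B=256/205 C=1024/655 E=1024/2501 F=512/263] → run A
t=6: vr[A=2048/3121 B=256/205 C=1024/655 E=1024/2501 F=512/263] → run E
t=7: vr[A=2048/3121 B=256/205 C=1024/655 E=2048/2501 F=512/263] → run A
t=8: vr[B=256/205 C=1024/655 E=2048/2501 F=512/263] → run E
t=9: vr[B=256/205 C=1024/655 E=3072/2501 F=512/263] → run E
t=10: vr[B=256/205 C=1024/655 F=512/263] → run B
t=11: vr[B=512/205 C=1024/655 F=512/263] → run C
t=12: vr[B=512/205 C=2048/655 F=512/263] → run F
t=13: vr[B=512/205 C=2048/655 F=1024/263] → run B
t=14: vr[B=768/205 C=2048/655 F=1024/263] → run C
t=15: vr[B=768/205 C=3072/655 F=1024/263] → run B
t=16: vr[C=3072/655 F=1024/263] → run F
t=17: vr[C=3072/655 F=1536/263] → run C
t=18: vr[C=4096/655 F=1536/263] → run F
t=19: vr[C=4096/655] → run C
t=20: vr[C=1024/131] → run C
t=21: vr[C=6144/655] → run C
t=22: vr[C=7168/655] → run C
t=23: (idle)
t=24: (idle)
t=25: (idle)

context switches = 19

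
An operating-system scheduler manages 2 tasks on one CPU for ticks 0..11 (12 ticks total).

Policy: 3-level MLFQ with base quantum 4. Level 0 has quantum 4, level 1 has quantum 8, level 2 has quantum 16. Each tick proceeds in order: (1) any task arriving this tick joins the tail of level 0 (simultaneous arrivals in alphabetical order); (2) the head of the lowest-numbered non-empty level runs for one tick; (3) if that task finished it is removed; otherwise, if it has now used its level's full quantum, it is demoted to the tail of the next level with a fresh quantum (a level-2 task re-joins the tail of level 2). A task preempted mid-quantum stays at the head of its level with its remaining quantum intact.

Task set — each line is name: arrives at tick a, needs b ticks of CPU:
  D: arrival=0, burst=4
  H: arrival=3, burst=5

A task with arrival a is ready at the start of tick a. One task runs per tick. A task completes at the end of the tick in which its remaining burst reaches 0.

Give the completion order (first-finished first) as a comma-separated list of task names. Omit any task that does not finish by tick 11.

completion order = D, H

t=0: L0/L1/L2 = D/-/- → run D
t=1: L0/L1/L2 = D/-/- → run D
t=2: L0/L1/L2 = D/-/- → run D
t=3: L0/L1/L2 = DH/-/- → run D
t=4: L0/L1/L2 = H/-/- → run H
t=5: L0/L1/L2 = H/-/- → run H
t=6: L0/L1/L2 = H/-/- → run H
t=7: L0/L1/L2 = H/-/- → run H
t=8: L0/L1/L2 = -/H/- → run H
t=9: (idle)
t=10: (idle)
t=11: (idle)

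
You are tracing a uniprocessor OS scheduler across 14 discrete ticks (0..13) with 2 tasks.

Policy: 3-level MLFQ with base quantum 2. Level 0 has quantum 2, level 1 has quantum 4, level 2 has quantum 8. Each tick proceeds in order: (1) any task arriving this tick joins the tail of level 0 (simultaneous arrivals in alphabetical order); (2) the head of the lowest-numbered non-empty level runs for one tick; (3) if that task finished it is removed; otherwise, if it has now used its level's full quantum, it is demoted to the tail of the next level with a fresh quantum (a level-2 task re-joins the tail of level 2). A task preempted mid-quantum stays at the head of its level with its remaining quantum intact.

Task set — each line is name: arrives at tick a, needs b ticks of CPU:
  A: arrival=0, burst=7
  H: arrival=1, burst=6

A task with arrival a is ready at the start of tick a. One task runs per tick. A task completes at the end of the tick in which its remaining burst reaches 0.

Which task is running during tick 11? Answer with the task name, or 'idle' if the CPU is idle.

t=0: L0/L1/L2 = A/-/- → run A
t=1: L0/L1/L2 = AH/-/- → run A
t=2: L0/L1/L2 = H/A/- → run H
t=3: L0/L1/L2 = H/A/- → run H
t=4: L0/L1/L2 = -/AH/- → run A
t=5: L0/L1/L2 = -/AH/- → run A
t=6: L0/L1/L2 = -/AH/- → run A
t=7: L0/L1/L2 = -/AH/- → run A
t=8: L0/L1/L2 = -/H/A → run H
t=9: L0/L1/L2 = -/H/A → run H
t=10: L0/L1/L2 = -/H/A → run H
t=11: L0/L1/L2 = -/H/A → run H
t=12: L0/L1/L2 = -/-/A → run A
t=13: (idle)

running at tick 11 = H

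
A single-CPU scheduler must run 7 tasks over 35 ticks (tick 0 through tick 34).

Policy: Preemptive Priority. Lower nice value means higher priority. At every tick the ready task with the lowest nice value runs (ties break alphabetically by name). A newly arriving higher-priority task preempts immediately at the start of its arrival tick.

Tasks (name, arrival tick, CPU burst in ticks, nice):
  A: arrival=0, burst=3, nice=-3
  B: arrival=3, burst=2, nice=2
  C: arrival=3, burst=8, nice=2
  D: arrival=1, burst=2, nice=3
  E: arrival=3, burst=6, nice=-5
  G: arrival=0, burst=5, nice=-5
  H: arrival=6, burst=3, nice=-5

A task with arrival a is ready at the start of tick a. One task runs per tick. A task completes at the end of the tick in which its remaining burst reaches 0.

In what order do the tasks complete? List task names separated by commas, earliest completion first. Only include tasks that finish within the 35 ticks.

completion order = E, G, H, A, B, C, D

t=0: ready={A,G} → run G
t=1: ready={A,D,G} → run G
t=2: ready={A,D,G} → run G
t=3: ready={A,B,C,D,E,G} → run E
t=4: ready={A,B,C,D,E,G} → run E
t=5: ready={A,B,C,D,E,G} → run E
t=6: ready={A,B,C,D,E,G,H} → run E
t=7: ready={A,B,C,D,E,G,H} → run E
t=8: ready={A,B,C,D,E,G,H} → run E
t=9: ready={A,B,C,D,G,H} → run G
t=10: ready={A,B,C,D,G,H} → run G
t=11: ready={A,B,C,D,H} → run H
t=12: ready={A,B,C,D,H} → run H
t=13: ready={A,B,C,D,H} → run H
t=14: ready={A,B,C,D} → run A
t=15: ready={A,B,C,D} → run A
t=16: ready={A,B,C,D} → run A
t=17: ready={B,C,D} → run B
t=18: ready={B,C,D} → run B
t=19: ready={C,D} → run C
t=20: ready={C,D} → run C
t=21: ready={C,D} → run C
t=22: ready={C,D} → run C
t=23: ready={C,D} → run C
t=24: ready={C,D} → run C
t=25: ready={C,D} → run C
t=26: ready={C,D} → run C
t=27: ready={D} → run D
t=28: ready={D} → run D
t=29: (idle)
t=30: (idle)
t=31: (idle)
t=32: (idle)
t=33: (idle)
t=34: (idle)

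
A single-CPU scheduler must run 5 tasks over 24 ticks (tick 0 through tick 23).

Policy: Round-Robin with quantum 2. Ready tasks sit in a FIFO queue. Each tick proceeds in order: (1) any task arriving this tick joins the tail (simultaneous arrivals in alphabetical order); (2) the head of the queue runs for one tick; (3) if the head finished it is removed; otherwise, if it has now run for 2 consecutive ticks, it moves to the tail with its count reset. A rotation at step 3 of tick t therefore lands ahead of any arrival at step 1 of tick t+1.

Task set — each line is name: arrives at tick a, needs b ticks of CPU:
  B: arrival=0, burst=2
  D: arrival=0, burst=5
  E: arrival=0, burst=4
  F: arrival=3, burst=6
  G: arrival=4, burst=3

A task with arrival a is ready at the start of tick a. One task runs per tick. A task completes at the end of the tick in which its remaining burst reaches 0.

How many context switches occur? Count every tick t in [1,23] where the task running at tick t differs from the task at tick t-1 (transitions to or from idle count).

t=0: queue=[B,D,E] q_used=0 → run B
t=1: queue=[B,D,E] q_used=1 → run B
t=2: queue=[D,E] q_used=0 → run D
t=3: queue=[D,E,F] q_used=1 → run D
t=4: queue=[E,F,D,G] q_used=0 → run E
t=5: queue=[E,F,D,G] q_used=1 → run E
t=6: queue=[F,D,G,E] q_used=0 → run F
t=7: queue=[F,D,G,E] q_used=1 → run F
t=8: queue=[D,G,E,F] q_used=0 → run D
t=9: queue=[D,G,E,F] q_used=1 → run D
t=10: queue=[G,E,F,D] q_used=0 → run G
t=11: queue=[G,E,F,D] q_used=1 → run G
t=12: queue=[E,F,D,G] q_used=0 → run E
t=13: queue=[E,F,D,G] q_used=1 → run E
t=14: queue=[F,D,G] q_used=0 → run F
t=15: queue=[F,D,G] q_used=1 → run F
t=16: queue=[D,G,F] q_used=0 → run D
t=17: queue=[G,F] q_used=0 → run G
t=18: queue=[F] q_used=0 → run F
t=19: queue=[F] q_used=1 → run F
t=20: (idle)
t=21: (idle)
t=22: (idle)
t=23: (idle)

context switches = 11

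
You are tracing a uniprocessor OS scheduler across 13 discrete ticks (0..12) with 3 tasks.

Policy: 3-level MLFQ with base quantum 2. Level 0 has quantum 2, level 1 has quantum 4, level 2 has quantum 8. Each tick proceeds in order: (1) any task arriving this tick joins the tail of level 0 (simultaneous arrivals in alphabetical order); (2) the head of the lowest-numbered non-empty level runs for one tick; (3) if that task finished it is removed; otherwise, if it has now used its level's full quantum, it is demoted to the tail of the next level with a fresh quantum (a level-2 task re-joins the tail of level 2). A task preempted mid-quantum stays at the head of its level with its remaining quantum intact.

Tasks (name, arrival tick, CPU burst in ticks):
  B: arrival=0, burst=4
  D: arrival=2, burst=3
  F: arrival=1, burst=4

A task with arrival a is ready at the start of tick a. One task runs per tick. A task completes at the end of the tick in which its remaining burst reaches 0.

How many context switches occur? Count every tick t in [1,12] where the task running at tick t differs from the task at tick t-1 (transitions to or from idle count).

t=0: L0/L1/L2 = B/-/- → run B
t=1: L0/L1/L2 = BF/-/- → run B
t=2: L0/L1/L2 = FD/B/- → run F
t=3: L0/L1/L2 = FD/B/- → run F
t=4: L0/L1/L2 = D/BF/- → run D
t=5: L0/L1/L2 = D/BF/- → run D
t=6: L0/L1/L2 = -/BFD/- → run B
t=7: L0/L1/L2 = -/BFD/- → run B
t=8: L0/L1/L2 = -/FD/- → run F
t=9: L0/L1/L2 = -/FD/- → run F
t=10: L0/L1/L2 = -/D/- → run D
t=11: (idle)
t=12: (idle)

context switches = 6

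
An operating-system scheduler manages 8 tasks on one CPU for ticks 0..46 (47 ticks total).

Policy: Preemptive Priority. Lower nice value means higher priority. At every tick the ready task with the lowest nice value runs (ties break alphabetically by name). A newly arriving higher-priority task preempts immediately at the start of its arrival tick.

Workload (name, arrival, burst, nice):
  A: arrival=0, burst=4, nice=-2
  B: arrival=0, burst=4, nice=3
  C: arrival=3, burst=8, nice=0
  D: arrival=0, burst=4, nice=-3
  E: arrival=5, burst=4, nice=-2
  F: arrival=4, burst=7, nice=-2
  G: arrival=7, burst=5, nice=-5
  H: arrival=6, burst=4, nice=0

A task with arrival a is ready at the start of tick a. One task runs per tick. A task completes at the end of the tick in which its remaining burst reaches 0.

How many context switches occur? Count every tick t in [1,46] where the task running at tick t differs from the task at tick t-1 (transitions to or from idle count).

context switches = 9

t=0: ready={A,B,D} → run D
t=1: ready={A,B,D} → run D
t=2: ready={A,B,D} → run D
t=3: ready={A,B,C,D} → run D
t=4: ready={A,B,C,F} → run A
t=5: ready={A,B,C,E,F} → run A
t=6: ready={A,B,C,E,F,H} → run A
t=7: ready={A,B,C,E,F,G,H} → run G
t=8: ready={A,B,C,E,F,G,H} → run G
t=9: ready={A,B,C,E,F,G,H} → run G
t=10: ready={A,B,C,E,F,G,H} → run G
t=11: ready={A,B,C,E,F,G,H} → run G
t=12: ready={A,B,C,E,F,H} → run A
t=13: ready={B,C,E,F,H} → run E
t=14: ready={B,C,E,F,H} → run E
t=15: ready={B,C,E,F,H} → run E
t=16: ready={B,C,E,F,H} → run E
t=17: ready={B,C,F,H} → run F
t=18: ready={B,C,F,H} → run F
t=19: ready={B,C,F,H} → run F
t=20: ready={B,C,F,H} → run F
t=21: ready={B,C,F,H} → run F
t=22: ready={B,C,F,H} → run F
t=23: ready={B,C,F,H} → run F
t=24: ready={B,C,H} → run C
t=25: ready={B,C,H} → run C
t=26: ready={B,C,H} → run C
t=27: ready={B,C,H} → run C
t=28: ready={B,C,H} → run C
t=29: ready={B,C,H} → run C
t=30: ready={B,C,H} → run C
t=31: ready={B,C,H} → run C
t=32: ready={B,H} → run H
t=33: ready={B,H} → run H
t=34: ready={B,H} → run H
t=35: ready={B,H} → run H
t=36: ready={B} → run B
t=37: ready={B} → run B
t=38: ready={B} → run B
t=39: ready={B} → run B
t=40: (idle)
t=41: (idle)
t=42: (idle)
t=43: (idle)
t=44: (idle)
t=45: (idle)
t=46: (idle)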